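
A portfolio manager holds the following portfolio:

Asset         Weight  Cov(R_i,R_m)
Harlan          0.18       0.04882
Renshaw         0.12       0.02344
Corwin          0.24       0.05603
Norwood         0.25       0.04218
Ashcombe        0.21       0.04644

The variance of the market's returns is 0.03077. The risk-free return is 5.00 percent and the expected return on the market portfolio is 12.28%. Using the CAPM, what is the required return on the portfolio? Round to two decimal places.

β_Harlan = 0.04882 / 0.03077 = 1.5866
β_Renshaw = 0.02344 / 0.03077 = 0.7618
β_Corwin = 0.05603 / 0.03077 = 1.8209
β_Norwood = 0.04218 / 0.03077 = 1.3708
β_Ashcombe = 0.04644 / 0.03077 = 1.5093
β_P = Σ w_i β_i = 0.18×1.5866 + 0.12×0.7618 + 0.24×1.8209 + 0.25×1.3708 + 0.21×1.5093 = 1.4737
MRP = 12.28% − 5.00% = 7.28%
E(R_P) = R_f + β_P × MRP = 5.00% + 1.4737 × 7.28% = 15.73%

15.73%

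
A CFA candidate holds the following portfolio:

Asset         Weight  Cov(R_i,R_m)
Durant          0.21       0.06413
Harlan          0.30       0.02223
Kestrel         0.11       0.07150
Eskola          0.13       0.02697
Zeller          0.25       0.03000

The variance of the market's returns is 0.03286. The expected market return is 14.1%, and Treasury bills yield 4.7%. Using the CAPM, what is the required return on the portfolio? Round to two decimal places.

β_Durant = 0.06413 / 0.03286 = 1.9516
β_Harlan = 0.02223 / 0.03286 = 0.6765
β_Kestrel = 0.07150 / 0.03286 = 2.1759
β_Eskola = 0.02697 / 0.03286 = 0.8208
β_Zeller = 0.03000 / 0.03286 = 0.9130
β_P = Σ w_i β_i = 0.21×1.9516 + 0.30×0.6765 + 0.11×2.1759 + 0.13×0.8208 + 0.25×0.9130 = 1.1871
MRP = 14.1% − 4.7% = 9.40%
E(R_P) = R_f + β_P × MRP = 4.7% + 1.1871 × 9.4% = 15.86%

15.86%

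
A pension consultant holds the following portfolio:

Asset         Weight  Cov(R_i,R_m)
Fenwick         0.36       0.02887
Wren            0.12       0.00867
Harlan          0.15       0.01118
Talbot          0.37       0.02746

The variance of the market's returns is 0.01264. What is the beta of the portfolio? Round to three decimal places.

β_Fenwick = 0.02887 / 0.01264 = 2.2840
β_Wren = 0.00867 / 0.01264 = 0.6859
β_Harlan = 0.01118 / 0.01264 = 0.8845
β_Talbot = 0.02746 / 0.01264 = 2.1725
β_P = Σ w_i β_i = 0.36×2.2840 + 0.12×0.6859 + 0.15×0.8845 + 0.37×2.1725 = 1.8410

1.841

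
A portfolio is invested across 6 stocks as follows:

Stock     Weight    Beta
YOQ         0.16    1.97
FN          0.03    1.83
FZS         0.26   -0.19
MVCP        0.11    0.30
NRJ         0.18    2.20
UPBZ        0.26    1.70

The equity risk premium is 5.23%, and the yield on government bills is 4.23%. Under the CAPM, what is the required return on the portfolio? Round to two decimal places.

10.46%

β_P = Σ w_i β_i = 0.16×1.97 + 0.03×1.83 + 0.26×-0.19 + 0.11×0.30 + 0.18×2.20 + 0.26×1.70 = 1.1917
E(R_P) = R_f + β_P × MRP = 4.23% + 1.1917 × 5.23% = 10.46%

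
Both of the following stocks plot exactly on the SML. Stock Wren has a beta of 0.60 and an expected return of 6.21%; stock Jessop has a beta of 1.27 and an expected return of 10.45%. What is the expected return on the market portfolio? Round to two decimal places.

8.74%

Both satisfy E(R) = R_f + β·MRP, so the slope of the SML is
MRP = (10.45% − 6.21%) / (1.27 − 0.60) = 4.24% / 0.67 = 6.3284%
R_f = E(R_Wren) − β_Wren·MRP = 6.21% − 0.60 × 6.3284% = 2.4130%
E(R_m) = R_f + MRP = 2.4130% + 6.3284% = 8.74%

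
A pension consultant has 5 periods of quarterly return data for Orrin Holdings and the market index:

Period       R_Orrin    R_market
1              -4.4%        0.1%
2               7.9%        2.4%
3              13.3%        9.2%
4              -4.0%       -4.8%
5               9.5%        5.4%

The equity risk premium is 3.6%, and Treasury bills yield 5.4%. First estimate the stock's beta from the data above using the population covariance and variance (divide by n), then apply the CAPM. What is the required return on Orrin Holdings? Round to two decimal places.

10.42%

Mean R_i = (-4.4 + 7.9 + 13.3 − 4.0 + 9.5) / 5 = 4.4600%
Mean R_m = (0.1 + 2.4 + 9.2 − 4.8 + 5.4) / 5 = 2.4600%
Σ(R_i − R̄_i)(R_m − R̄_m) = 156.5220  ⇒  Cov = 156.5220 / 5 = 31.3044
Σ(R_m − R̄_m)² = 112.3520  ⇒  Var(R_m) = 112.3520 / 5 = 22.4704
β = Cov / Var(R_m) = 31.3044 / 22.4704 = 1.3931
E(R) = R_f + β × MRP = 5.4% + 1.3931 × 3.6% = 10.42%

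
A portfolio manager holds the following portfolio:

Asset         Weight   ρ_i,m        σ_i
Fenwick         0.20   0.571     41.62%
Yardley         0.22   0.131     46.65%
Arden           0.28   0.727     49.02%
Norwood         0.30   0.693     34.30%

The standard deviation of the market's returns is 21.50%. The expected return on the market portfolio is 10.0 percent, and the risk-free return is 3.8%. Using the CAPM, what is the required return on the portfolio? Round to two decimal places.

β_Fenwick = 0.571 × 41.62% / 21.50% = 1.1053
β_Yardley = 0.131 × 46.65% / 21.50% = 0.2842
β_Arden = 0.727 × 49.02% / 21.50% = 1.6576
β_Norwood = 0.693 × 34.30% / 21.50% = 1.1056
β_P = Σ w_i β_i = 0.20×1.1053 + 0.22×0.2842 + 0.28×1.6576 + 0.30×1.1056 = 1.0794
MRP = 10.0% − 3.8% = 6.20%
E(R_P) = R_f + β_P × MRP = 3.8% + 1.0794 × 6.2% = 10.49%

10.49%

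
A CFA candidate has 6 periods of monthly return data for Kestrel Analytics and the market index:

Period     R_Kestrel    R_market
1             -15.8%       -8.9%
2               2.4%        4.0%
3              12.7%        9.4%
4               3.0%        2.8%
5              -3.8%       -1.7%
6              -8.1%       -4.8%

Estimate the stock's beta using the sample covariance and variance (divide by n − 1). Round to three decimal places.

Mean R_i = (-15.8 + 2.4 + 12.7 + 3.0 − 3.8 − 8.1) / 6 = -1.6000%
Mean R_m = (-8.9 + 4.0 + 9.4 + 2.8 − 1.7 − 4.8) / 6 = 0.1333%
Σ(R_i − R̄_i)(R_m − R̄_m) = 324.6200  ⇒  Cov = 324.6200 / 5 = 64.9240
Σ(R_m − R̄_m)² = 217.2333  ⇒  Var(R_m) = 217.2333 / 5 = 43.4467
β = Cov / Var(R_m) = 64.9240 / 43.4467 = 1.4943

1.494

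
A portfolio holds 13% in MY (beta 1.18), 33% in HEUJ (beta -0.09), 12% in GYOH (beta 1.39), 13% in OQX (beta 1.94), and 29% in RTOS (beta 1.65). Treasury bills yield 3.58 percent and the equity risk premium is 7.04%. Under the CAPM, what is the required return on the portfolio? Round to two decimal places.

β_P = Σ w_i β_i = 0.13×1.18 + 0.33×-0.09 + 0.12×1.39 + 0.13×1.94 + 0.29×1.65 = 1.0212
E(R_P) = R_f + β_P × MRP = 3.58% + 1.0212 × 7.04% = 10.77%

10.77%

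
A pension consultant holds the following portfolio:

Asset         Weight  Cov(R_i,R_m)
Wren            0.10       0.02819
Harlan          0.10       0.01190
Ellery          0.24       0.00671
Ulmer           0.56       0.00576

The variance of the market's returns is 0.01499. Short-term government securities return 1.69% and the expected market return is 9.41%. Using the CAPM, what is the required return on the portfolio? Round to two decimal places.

6.25%

β_Wren = 0.02819 / 0.01499 = 1.8806
β_Harlan = 0.01190 / 0.01499 = 0.7939
β_Ellery = 0.00671 / 0.01499 = 0.4476
β_Ulmer = 0.00576 / 0.01499 = 0.3843
β_P = Σ w_i β_i = 0.10×1.8806 + 0.10×0.7939 + 0.24×0.4476 + 0.56×0.3843 = 0.5901
MRP = 9.41% − 1.69% = 7.72%
E(R_P) = R_f + β_P × MRP = 1.69% + 0.5901 × 7.72% = 6.25%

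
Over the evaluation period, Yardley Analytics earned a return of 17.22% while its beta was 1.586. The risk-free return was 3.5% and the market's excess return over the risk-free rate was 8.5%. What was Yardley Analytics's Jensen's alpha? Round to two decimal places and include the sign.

+0.24%

CAPM benchmark = R_f + β(R_m − R_f) = 3.5% + 1.586 × 8.5% = 16.9810%
α = actual − benchmark = 17.22% − 16.9810% = +0.24%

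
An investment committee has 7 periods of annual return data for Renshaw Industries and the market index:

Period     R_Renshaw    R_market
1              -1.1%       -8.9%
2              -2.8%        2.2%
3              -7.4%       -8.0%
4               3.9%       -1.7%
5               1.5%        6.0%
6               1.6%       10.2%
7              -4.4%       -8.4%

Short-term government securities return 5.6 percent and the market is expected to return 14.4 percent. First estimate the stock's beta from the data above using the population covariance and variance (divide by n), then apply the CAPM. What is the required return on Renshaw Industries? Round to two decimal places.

8.30%

Mean R_i = (-1.1 − 2.8 − 7.4 + 3.9 + 1.5 + 1.6 − 4.4) / 7 = -1.2429%
Mean R_m = (-8.9 + 2.2 − 8.0 − 1.7 + 6.0 + 10.2 − 8.4) / 7 = -1.2286%
Σ(R_i − R̄_i)(R_m − R̄_m) = 107.7914  ⇒  Cov = 107.7914 / 7 = 15.3988
Σ(R_m − R̄_m)² = 350.9743  ⇒  Var(R_m) = 350.9743 / 7 = 50.1392
β = Cov / Var(R_m) = 15.3988 / 50.1392 = 0.3071
MRP = 14.4% − 5.6% = 8.80%
E(R) = R_f + β × MRP = 5.6% + 0.3071 × 8.8% = 8.30%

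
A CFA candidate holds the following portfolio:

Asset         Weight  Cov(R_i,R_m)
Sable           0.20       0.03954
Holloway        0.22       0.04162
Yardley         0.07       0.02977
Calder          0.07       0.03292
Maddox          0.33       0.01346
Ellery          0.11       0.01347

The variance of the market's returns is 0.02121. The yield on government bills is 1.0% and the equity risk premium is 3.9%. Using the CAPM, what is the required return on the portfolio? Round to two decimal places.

6.03%

β_Sable = 0.03954 / 0.02121 = 1.8642
β_Holloway = 0.04162 / 0.02121 = 1.9623
β_Yardley = 0.02977 / 0.02121 = 1.4036
β_Calder = 0.03292 / 0.02121 = 1.5521
β_Maddox = 0.01346 / 0.02121 = 0.6346
β_Ellery = 0.01347 / 0.02121 = 0.6351
β_P = Σ w_i β_i = 0.20×1.8642 + 0.22×1.9623 + 0.07×1.4036 + 0.07×1.5521 + 0.33×0.6346 + 0.11×0.6351 = 1.2907
E(R_P) = R_f + β_P × MRP = 1.0% + 1.2907 × 3.9% = 6.03%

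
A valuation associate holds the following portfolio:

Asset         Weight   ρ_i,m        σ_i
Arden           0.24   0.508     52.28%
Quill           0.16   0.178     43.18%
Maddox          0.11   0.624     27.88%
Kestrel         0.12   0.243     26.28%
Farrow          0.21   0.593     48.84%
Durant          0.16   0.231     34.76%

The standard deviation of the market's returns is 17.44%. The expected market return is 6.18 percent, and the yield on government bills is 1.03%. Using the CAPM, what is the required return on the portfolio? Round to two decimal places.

β_Arden = 0.508 × 52.28% / 17.44% = 1.5228
β_Quill = 0.178 × 43.18% / 17.44% = 0.4407
β_Maddox = 0.624 × 27.88% / 17.44% = 0.9975
β_Kestrel = 0.243 × 26.28% / 17.44% = 0.3662
β_Farrow = 0.593 × 48.84% / 17.44% = 1.6607
β_Durant = 0.231 × 34.76% / 17.44% = 0.4604
β_P = Σ w_i β_i = 0.24×1.5228 + 0.16×0.4407 + 0.11×0.9975 + 0.12×0.3662 + 0.21×1.6607 + 0.16×0.4604 = 1.0121
MRP = 6.18% − 1.03% = 5.15%
E(R_P) = R_f + β_P × MRP = 1.03% + 1.0121 × 5.15% = 6.24%

6.24%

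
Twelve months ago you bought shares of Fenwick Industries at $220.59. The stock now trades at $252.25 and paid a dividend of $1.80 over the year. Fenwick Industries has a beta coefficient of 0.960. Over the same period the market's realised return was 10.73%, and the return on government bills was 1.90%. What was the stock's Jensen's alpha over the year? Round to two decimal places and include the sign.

Realised HPR = (P1 + D1 − P0) / P0 = (252.25 + 1.80 − 220.59) / 220.59 = 33.46 / 220.59 = 15.1684%
MRP = 10.73% − 1.90% = 8.83%
CAPM required = R_f + β·MRP = 1.90% + 0.960 × 8.83% = 10.37680%
α = realised − required = 15.1684% − 10.37680% = +4.79%

+4.79%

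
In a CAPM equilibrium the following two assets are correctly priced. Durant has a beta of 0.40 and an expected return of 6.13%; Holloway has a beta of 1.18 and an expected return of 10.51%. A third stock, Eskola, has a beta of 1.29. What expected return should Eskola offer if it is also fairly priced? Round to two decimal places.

MRP (SML slope) = (10.51% − 6.13%) / (1.18 − 0.40) = 4.38% / 0.78 = 5.6154%
R_f (intercept) = 6.13% − 0.40 × 5.6154% = 3.8838%
E(R_Eskola) = R_f + β × MRP = 3.8838% + 1.29 × 5.6154% = 11.13%

11.13%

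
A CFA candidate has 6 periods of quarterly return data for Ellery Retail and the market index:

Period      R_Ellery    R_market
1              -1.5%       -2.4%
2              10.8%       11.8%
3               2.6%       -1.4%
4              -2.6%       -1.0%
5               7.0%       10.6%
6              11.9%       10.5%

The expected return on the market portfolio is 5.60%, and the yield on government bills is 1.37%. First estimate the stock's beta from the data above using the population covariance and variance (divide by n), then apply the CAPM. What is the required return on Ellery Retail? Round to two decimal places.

4.86%

Mean R_i = (-1.5 + 10.8 + 2.6 − 2.6 + 7.0 + 11.9) / 6 = 4.7000%
Mean R_m = (-2.4 + 11.8 − 1.4 − 1.0 + 10.6 + 10.5) / 6 = 4.6833%
Σ(R_i − R̄_i)(R_m − R̄_m) = 197.0800  ⇒  Cov = 197.0800 / 6 = 32.8467
Σ(R_m − R̄_m)² = 238.9683  ⇒  Var(R_m) = 238.9683 / 6 = 39.8281
β = Cov / Var(R_m) = 32.8467 / 39.8281 = 0.8247
MRP = 5.60% − 1.37% = 4.23%
E(R) = R_f + β × MRP = 1.37% + 0.8247 × 4.23% = 4.86%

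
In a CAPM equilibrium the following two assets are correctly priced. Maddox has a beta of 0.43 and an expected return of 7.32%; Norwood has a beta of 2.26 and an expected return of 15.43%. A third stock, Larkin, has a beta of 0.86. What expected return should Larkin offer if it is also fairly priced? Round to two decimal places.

MRP (SML slope) = (15.43% − 7.32%) / (2.26 − 0.43) = 8.11% / 1.83 = 4.4317%
R_f (intercept) = 7.32% − 0.43 × 4.4317% = 5.4144%
E(R_Larkin) = R_f + β × MRP = 5.4144% + 0.86 × 4.4317% = 9.23%

9.23%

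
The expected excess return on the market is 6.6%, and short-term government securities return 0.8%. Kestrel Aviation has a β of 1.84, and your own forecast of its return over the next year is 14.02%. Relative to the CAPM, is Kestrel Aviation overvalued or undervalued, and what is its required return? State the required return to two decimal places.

Required return = R_f + β·MRP = 0.8% + 1.84 × 6.6% = 12.94%
Forecast 14.02% > required 12.94% → the stock plots above the SML → undervalued.

Undervalued; required return 12.94%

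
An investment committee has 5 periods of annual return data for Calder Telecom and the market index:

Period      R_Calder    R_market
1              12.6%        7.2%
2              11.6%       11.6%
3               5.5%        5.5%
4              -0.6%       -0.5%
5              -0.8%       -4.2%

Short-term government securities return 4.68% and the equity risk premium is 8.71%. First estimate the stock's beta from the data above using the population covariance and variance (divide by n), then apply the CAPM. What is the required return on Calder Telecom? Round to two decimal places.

12.87%

Mean R_i = (12.6 + 11.6 + 5.5 − 0.6 − 0.8) / 5 = 5.6600%
Mean R_m = (7.2 + 11.6 + 5.5 − 0.5 − 4.2) / 5 = 3.9200%
Σ(R_i − R̄_i)(R_m − R̄_m) = 148.2540  ⇒  Cov = 148.2540 / 5 = 29.6508
Σ(R_m − R̄_m)² = 157.7080  ⇒  Var(R_m) = 157.7080 / 5 = 31.5416
β = Cov / Var(R_m) = 29.6508 / 31.5416 = 0.9401
E(R) = R_f + β × MRP = 4.68% + 0.9401 × 8.71% = 12.87%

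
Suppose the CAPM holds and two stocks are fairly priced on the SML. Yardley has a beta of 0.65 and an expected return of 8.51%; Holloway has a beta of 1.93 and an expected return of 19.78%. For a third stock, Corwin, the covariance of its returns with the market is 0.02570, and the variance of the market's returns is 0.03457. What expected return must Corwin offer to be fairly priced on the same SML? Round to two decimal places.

9.33%

MRP = (19.78% − 8.51%) / (1.93 − 0.65) = 8.8047%
R_f = 8.51% − 0.65 × 8.8047% = 2.7869%
β_Corwin = Cov / Var(R_m) = 0.02570 / 0.03457 = 0.7434
E(R_Corwin) = R_f + β × MRP = 2.7869% + 0.7434 × 8.8047% = 9.33%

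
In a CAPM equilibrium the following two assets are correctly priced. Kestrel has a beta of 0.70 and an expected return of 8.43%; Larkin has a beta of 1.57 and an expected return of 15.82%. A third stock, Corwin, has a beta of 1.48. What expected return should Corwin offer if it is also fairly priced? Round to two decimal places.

MRP (SML slope) = (15.82% − 8.43%) / (1.57 − 0.70) = 7.39% / 0.87 = 8.4943%
R_f (intercept) = 8.43% − 0.70 × 8.4943% = 2.4840%
E(R_Corwin) = R_f + β × MRP = 2.4840% + 1.48 × 8.4943% = 15.06%

15.06%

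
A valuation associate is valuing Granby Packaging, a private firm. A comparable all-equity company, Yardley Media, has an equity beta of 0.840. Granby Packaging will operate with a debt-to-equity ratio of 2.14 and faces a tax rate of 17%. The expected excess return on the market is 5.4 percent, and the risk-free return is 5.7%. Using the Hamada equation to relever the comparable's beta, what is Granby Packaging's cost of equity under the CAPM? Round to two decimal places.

18.29%

β_L = β_U × [1 + (1 − t)(D/E)] = 0.840 × [1 + (1 − 0.17) × 2.14]
    = 0.840 × [1 + 0.83 × 2.14] = 0.840 × 2.7762 = 2.3320
E(R) = R_f + β_L × MRP = 5.7% + 2.3320 × 5.4% = 18.29%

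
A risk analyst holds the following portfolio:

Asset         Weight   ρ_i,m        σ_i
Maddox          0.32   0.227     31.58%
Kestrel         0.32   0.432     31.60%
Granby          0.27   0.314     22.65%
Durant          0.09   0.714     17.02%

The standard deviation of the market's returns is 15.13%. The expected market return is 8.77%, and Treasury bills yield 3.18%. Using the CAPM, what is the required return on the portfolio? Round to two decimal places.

β_Maddox = 0.227 × 31.58% / 15.13% = 0.4738
β_Kestrel = 0.432 × 31.60% / 15.13% = 0.9023
β_Granby = 0.314 × 22.65% / 15.13% = 0.4701
β_Durant = 0.714 × 17.02% / 15.13% = 0.8032
β_P = Σ w_i β_i = 0.32×0.4738 + 0.32×0.9023 + 0.27×0.4701 + 0.09×0.8032 = 0.6396
MRP = 8.77% − 3.18% = 5.59%
E(R_P) = R_f + β_P × MRP = 3.18% + 0.6396 × 5.59% = 6.76%

6.76%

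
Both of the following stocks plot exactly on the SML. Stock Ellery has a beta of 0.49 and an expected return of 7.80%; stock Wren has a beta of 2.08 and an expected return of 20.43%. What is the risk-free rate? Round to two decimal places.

3.91%

Both satisfy E(R) = R_f + β·MRP, so the slope of the SML is
MRP = (20.43% − 7.80%) / (2.08 − 0.49) = 12.63% / 1.59 = 7.9434%
R_f = E(R_Ellery) − β_Ellery·MRP = 7.80% − 0.49 × 7.9434% = 3.9077%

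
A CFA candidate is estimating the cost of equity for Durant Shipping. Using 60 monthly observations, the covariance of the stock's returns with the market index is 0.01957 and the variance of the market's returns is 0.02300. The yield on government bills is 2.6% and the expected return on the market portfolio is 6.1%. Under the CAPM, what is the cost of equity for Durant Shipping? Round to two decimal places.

5.58%

β = Cov(R_i, R_m) / Var(R_m) = 0.01957 / 0.02300 = 0.8509
MRP = 6.1% − 2.6% = 3.50%
E(R) = R_f + β × MRP = 2.6% + 0.8509 × 3.5% = 5.58%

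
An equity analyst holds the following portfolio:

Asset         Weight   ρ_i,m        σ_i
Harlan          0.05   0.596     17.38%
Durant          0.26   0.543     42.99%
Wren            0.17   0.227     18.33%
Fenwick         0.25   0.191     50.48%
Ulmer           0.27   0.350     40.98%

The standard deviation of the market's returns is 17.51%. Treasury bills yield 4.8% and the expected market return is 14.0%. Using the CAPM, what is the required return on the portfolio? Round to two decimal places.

β_Harlan = 0.596 × 17.38% / 17.51% = 0.5916
β_Durant = 0.543 × 42.99% / 17.51% = 1.3332
β_Wren = 0.227 × 18.33% / 17.51% = 0.2376
β_Fenwick = 0.191 × 50.48% / 17.51% = 0.5506
β_Ulmer = 0.350 × 40.98% / 17.51% = 0.8191
β_P = Σ w_i β_i = 0.05×0.5916 + 0.26×1.3332 + 0.17×0.2376 + 0.25×0.5506 + 0.27×0.8191 = 0.7754
MRP = 14.0% − 4.8% = 9.20%
E(R_P) = R_f + β_P × MRP = 4.8% + 0.7754 × 9.2% = 11.93%

11.93%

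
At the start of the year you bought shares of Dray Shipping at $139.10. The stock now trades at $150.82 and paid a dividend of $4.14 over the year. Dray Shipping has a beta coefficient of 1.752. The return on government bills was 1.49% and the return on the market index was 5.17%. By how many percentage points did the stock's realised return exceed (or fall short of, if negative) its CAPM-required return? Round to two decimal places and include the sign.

Realised HPR = (P1 + D1 − P0) / P0 = (150.82 + 4.14 − 139.10) / 139.10 = 15.86 / 139.10 = 11.4019%
MRP = 5.17% − 1.49% = 3.68%
CAPM required = R_f + β·MRP = 1.49% + 1.752 × 3.68% = 7.93736%
α = realised − required = 11.4019% − 7.93736% = +3.46%

+3.46%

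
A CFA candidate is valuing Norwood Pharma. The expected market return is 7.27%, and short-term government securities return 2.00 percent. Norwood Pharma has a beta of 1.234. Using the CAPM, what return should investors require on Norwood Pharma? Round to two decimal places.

8.50%

Market risk premium = E(R_m) − R_f = 7.27% − 2.00% = 5.27%
E(R) = R_f + β × MRP = 2.00% + 1.234 × 5.27% = 8.50%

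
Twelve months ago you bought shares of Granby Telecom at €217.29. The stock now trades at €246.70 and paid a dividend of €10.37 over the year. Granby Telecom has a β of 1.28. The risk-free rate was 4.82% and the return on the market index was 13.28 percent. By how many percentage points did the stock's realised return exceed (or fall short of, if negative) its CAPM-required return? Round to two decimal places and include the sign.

Realised HPR = (P1 + D1 − P0) / P0 = (246.70 + 10.37 − 217.29) / 217.29 = 39.78 / 217.29 = 18.3073%
MRP = 13.28% − 4.82% = 8.46%
CAPM required = R_f + β·MRP = 4.82% + 1.28 × 8.46% = 15.6488%
α = realised − required = 18.3073% − 15.6488% = +2.66%

+2.66%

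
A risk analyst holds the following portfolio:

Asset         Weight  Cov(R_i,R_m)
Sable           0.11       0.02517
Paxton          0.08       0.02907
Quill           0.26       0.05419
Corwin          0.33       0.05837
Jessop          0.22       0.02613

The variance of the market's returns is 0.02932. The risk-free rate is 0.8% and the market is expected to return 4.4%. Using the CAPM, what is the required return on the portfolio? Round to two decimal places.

6.23%

β_Sable = 0.02517 / 0.02932 = 0.8585
β_Paxton = 0.02907 / 0.02932 = 0.9915
β_Quill = 0.05419 / 0.02932 = 1.8482
β_Corwin = 0.05837 / 0.02932 = 1.9908
β_Jessop = 0.02613 / 0.02932 = 0.8912
β_P = Σ w_i β_i = 0.11×0.8585 + 0.08×0.9915 + 0.26×1.8482 + 0.33×1.9908 + 0.22×0.8912 = 1.5073
MRP = 4.4% − 0.8% = 3.60%
E(R_P) = R_f + β_P × MRP = 0.8% + 1.5073 × 3.6% = 6.23%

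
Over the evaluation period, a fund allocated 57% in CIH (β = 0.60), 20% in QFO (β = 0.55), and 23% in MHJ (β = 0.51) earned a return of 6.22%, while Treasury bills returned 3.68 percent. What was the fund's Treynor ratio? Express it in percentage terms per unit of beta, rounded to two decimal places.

4.46%

β_P = 0.57×0.60 + 0.20×0.55 + 0.23×0.51 = 0.5693
Treynor = (R_P − R_f) / β_P = (6.22% − 3.68%) / 0.5693 = 2.54% / 0.5693 = 4.46%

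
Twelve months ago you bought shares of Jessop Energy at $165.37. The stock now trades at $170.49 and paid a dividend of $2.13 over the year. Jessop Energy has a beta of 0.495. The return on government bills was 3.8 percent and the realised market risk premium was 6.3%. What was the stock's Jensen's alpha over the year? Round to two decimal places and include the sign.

Realised HPR = (P1 + D1 − P0) / P0 = (170.49 + 2.13 − 165.37) / 165.37 = 7.25 / 165.37 = 4.3841%
CAPM required = R_f + β·MRP = 3.8% + 0.495 × 6.3% = 6.9185%
α = realised − required = 4.3841% − 6.9185% = -2.53%

-2.53%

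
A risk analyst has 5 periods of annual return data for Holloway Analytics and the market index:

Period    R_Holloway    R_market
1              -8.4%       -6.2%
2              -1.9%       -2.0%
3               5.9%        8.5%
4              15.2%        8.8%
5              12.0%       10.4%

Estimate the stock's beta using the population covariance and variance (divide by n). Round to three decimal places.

Mean R_i = (-8.4 − 1.9 + 5.9 + 15.2 + 12.0) / 5 = 4.5600%
Mean R_m = (-6.2 − 2.0 + 8.5 + 8.8 + 10.4) / 5 = 3.9000%
Σ(R_i − R̄_i)(R_m − R̄_m) = 275.6700  ⇒  Cov = 275.6700 / 5 = 55.1340
Σ(R_m − R̄_m)² = 224.2400  ⇒  Var(R_m) = 224.2400 / 5 = 44.8480
β = Cov / Var(R_m) = 55.1340 / 44.8480 = 1.2294

1.229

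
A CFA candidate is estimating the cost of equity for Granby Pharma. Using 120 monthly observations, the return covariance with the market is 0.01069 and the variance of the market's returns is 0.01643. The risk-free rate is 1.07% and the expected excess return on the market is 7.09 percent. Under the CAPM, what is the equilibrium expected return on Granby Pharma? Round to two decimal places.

5.68%

β = Cov(R_i, R_m) / Var(R_m) = 0.01069 / 0.01643 = 0.6506
E(R) = R_f + β × MRP = 1.07% + 0.6506 × 7.09% = 5.68%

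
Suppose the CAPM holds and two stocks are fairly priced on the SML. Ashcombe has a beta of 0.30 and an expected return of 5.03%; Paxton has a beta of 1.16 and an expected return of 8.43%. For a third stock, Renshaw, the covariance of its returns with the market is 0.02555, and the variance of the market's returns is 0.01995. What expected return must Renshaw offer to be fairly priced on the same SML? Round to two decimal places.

MRP = (8.43% − 5.03%) / (1.16 − 0.30) = 3.9535%
R_f = 5.03% − 0.30 × 3.9535% = 3.8440%
β_Renshaw = Cov / Var(R_m) = 0.02555 / 0.01995 = 1.2807
E(R_Renshaw) = R_f + β × MRP = 3.8440% + 1.2807 × 3.9535% = 8.91%

8.91%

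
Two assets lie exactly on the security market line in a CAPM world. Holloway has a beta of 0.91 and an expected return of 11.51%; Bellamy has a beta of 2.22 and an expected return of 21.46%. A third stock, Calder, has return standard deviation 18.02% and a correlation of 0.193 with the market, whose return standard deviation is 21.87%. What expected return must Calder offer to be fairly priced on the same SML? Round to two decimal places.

MRP = (21.46% − 11.51%) / (2.22 − 0.91) = 7.5954%
R_f = 11.51% − 0.91 × 7.5954% = 4.5982%
β_Calder = ρ·σ_i/σ_m = 0.193 × 18.02 / 21.87 = 0.1590
E(R_Calder) = R_f + β × MRP = 4.5982% + 0.1590 × 7.5954% = 5.81%

5.81%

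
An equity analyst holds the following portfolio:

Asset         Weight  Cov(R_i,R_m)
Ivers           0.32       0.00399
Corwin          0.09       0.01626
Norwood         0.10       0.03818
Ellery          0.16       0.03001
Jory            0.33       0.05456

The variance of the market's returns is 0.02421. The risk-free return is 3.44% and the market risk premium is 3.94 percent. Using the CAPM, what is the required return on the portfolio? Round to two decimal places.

8.22%

β_Ivers = 0.00399 / 0.02421 = 0.1648
β_Corwin = 0.01626 / 0.02421 = 0.6716
β_Norwood = 0.03818 / 0.02421 = 1.5770
β_Ellery = 0.03001 / 0.02421 = 1.2396
β_Jory = 0.05456 / 0.02421 = 2.2536
β_P = Σ w_i β_i = 0.32×0.1648 + 0.09×0.6716 + 0.10×1.5770 + 0.16×1.2396 + 0.33×2.2536 = 1.2129
E(R_P) = R_f + β_P × MRP = 3.44% + 1.2129 × 3.94% = 8.22%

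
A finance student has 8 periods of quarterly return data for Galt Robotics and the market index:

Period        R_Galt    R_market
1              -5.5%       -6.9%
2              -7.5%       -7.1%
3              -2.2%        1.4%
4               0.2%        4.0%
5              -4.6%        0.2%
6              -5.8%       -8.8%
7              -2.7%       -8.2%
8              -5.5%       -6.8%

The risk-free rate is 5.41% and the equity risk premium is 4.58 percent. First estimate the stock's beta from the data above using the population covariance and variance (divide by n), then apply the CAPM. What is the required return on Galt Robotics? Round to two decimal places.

7.05%

Mean R_i = (-5.5 − 7.5 − 2.2 + 0.2 − 4.6 − 5.8 − 2.7 − 5.5) / 8 = -4.2000%
Mean R_m = (-6.9 − 7.1 + 1.4 + 4.0 + 0.2 − 8.8 − 8.2 − 6.8) / 8 = -4.0250%
Σ(R_i − R̄_i)(R_m − R̄_m) = 63.3400  ⇒  Cov = 63.3400 / 8 = 7.9175
Σ(R_m − R̄_m)² = 177.3350  ⇒  Var(R_m) = 177.3350 / 8 = 22.1669
β = Cov / Var(R_m) = 7.9175 / 22.1669 = 0.3572
E(R) = R_f + β × MRP = 5.41% + 0.3572 × 4.58% = 7.05%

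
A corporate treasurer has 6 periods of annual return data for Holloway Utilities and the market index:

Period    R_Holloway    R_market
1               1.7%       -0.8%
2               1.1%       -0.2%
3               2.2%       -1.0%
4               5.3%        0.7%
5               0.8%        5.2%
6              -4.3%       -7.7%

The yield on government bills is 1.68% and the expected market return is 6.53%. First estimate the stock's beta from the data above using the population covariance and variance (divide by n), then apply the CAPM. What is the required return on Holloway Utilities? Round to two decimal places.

4.02%

Mean R_i = (1.7 + 1.1 + 2.2 + 5.3 + 0.8 − 4.3) / 6 = 1.1333%
Mean R_m = (-0.8 − 0.2 − 1.0 + 0.7 + 5.2 − 7.7) / 6 = -0.6333%
Σ(R_i − R̄_i)(R_m − R̄_m) = 41.5067  ⇒  Cov = 41.5067 / 6 = 6.9178
Σ(R_m − R̄_m)² = 86.0933  ⇒  Var(R_m) = 86.0933 / 6 = 14.3489
β = Cov / Var(R_m) = 6.9178 / 14.3489 = 0.4821
MRP = 6.53% − 1.68% = 4.85%
E(R) = R_f + β × MRP = 1.68% + 0.4821 × 4.85% = 4.02%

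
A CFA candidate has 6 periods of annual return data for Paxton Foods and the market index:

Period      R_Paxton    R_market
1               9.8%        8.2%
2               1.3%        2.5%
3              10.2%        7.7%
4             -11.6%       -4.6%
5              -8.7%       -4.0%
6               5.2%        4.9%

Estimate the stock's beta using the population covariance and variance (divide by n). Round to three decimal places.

1.650

Mean R_i = (9.8 + 1.3 + 10.2 − 11.6 − 8.7 + 5.2) / 6 = 1.0333%
Mean R_m = (8.2 + 2.5 + 7.7 − 4.6 − 4.0 + 4.9) / 6 = 2.4500%
Σ(R_i − R̄_i)(R_m − R̄_m) = 260.6000  ⇒  Cov = 260.6000 / 6 = 43.4333
Σ(R_m − R̄_m)² = 157.9350  ⇒  Var(R_m) = 157.9350 / 6 = 26.3225
β = Cov / Var(R_m) = 43.4333 / 26.3225 = 1.6500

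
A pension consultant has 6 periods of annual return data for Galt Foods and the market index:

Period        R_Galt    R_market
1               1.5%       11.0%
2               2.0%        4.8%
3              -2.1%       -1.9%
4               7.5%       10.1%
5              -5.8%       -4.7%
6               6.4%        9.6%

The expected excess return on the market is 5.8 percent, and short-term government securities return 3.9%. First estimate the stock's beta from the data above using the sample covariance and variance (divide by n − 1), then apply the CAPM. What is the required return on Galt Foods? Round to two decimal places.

Mean R_i = (1.5 + 2.0 − 2.1 + 7.5 − 5.8 + 6.4) / 6 = 1.5833%
Mean R_m = (11.0 + 4.8 − 1.9 + 10.1 − 4.7 + 9.6) / 6 = 4.8167%
Σ(R_i − R̄_i)(R_m − R̄_m) = 148.7817  ⇒  Cov = 148.7817 / 5 = 29.7563
Σ(R_m − R̄_m)² = 224.7083  ⇒  Var(R_m) = 224.7083 / 5 = 44.9417
β = Cov / Var(R_m) = 29.7563 / 44.9417 = 0.6621
E(R) = R_f + β × MRP = 3.9% + 0.6621 × 5.8% = 7.74%

7.74%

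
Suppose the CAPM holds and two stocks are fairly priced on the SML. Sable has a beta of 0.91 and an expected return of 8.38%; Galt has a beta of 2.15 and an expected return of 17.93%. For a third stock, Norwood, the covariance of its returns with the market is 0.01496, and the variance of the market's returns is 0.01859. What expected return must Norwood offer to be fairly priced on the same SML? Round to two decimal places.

MRP = (17.93% − 8.38%) / (2.15 − 0.91) = 7.7016%
R_f = 8.38% − 0.91 × 7.7016% = 1.3715%
β_Norwood = Cov / Var(R_m) = 0.01496 / 0.01859 = 0.8047
E(R_Norwood) = R_f + β × MRP = 1.3715% + 0.8047 × 7.7016% = 7.57%

7.57%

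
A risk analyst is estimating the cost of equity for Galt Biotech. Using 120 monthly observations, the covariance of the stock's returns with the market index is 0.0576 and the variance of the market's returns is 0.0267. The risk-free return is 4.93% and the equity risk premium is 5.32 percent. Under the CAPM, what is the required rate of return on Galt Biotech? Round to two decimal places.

β = Cov(R_i, R_m) / Var(R_m) = 0.0576 / 0.0267 = 2.1573
E(R) = R_f + β × MRP = 4.93% + 2.1573 × 5.32% = 16.41%

16.41%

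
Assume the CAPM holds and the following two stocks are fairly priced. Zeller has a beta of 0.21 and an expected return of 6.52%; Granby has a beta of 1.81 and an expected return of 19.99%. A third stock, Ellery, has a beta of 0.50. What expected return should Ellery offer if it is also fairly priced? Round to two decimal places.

MRP (SML slope) = (19.99% − 6.52%) / (1.81 − 0.21) = 13.47% / 1.60 = 8.4188%
R_f (intercept) = 6.52% − 0.21 × 8.4188% = 4.7521%
E(R_Ellery) = R_f + β × MRP = 4.7521% + 0.50 × 8.4188% = 8.96%

8.96%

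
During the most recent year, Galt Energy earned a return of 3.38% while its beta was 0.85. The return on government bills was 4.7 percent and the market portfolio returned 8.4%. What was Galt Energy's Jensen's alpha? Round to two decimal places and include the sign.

-4.47%

Market excess return = 8.4% − 4.7% = 3.70%
CAPM benchmark = R_f + β(R_m − R_f) = 4.7% + 0.85 × 3.7% = 7.8450%
α = actual − benchmark = 3.38% − 7.8450% = -4.47%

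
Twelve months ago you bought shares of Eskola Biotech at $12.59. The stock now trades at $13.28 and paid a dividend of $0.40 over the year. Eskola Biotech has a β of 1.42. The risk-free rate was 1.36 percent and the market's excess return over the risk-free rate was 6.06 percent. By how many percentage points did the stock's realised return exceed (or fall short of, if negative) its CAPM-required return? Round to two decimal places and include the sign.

-1.31%

Realised HPR = (P1 + D1 − P0) / P0 = (13.28 + 0.40 − 12.59) / 12.59 = 1.09 / 12.59 = 8.6577%
CAPM required = R_f + β·MRP = 1.36% + 1.42 × 6.06% = 9.9652%
α = realised − required = 8.6577% − 9.9652% = -1.31%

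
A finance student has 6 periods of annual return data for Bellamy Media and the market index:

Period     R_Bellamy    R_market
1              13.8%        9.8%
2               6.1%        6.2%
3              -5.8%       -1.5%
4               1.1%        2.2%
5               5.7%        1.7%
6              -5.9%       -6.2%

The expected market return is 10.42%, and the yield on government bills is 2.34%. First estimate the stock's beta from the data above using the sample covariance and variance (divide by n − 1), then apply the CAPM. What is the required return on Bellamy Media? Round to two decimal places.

Mean R_i = (13.8 + 6.1 − 5.8 + 1.1 + 5.7 − 5.9) / 6 = 2.5000%
Mean R_m = (9.8 + 6.2 − 1.5 + 2.2 + 1.7 − 6.2) / 6 = 2.0333%
Σ(R_i − R̄_i)(R_m − R̄_m) = 199.9500  ⇒  Cov = 199.9500 / 5 = 39.9900
Σ(R_m − R̄_m)² = 158.0933  ⇒  Var(R_m) = 158.0933 / 5 = 31.6187
β = Cov / Var(R_m) = 39.9900 / 31.6187 = 1.2648
MRP = 10.42% − 2.34% = 8.08%
E(R) = R_f + β × MRP = 2.34% + 1.2648 × 8.08% = 12.56%

12.56%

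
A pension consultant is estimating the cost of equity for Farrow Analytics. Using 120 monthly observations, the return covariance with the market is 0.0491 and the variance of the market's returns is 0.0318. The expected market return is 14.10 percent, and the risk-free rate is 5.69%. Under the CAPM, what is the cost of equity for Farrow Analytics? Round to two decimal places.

18.68%

β = Cov(R_i, R_m) / Var(R_m) = 0.0491 / 0.0318 = 1.5440
MRP = 14.10% − 5.69% = 8.41%
E(R) = R_f + β × MRP = 5.69% + 1.5440 × 8.41% = 18.68%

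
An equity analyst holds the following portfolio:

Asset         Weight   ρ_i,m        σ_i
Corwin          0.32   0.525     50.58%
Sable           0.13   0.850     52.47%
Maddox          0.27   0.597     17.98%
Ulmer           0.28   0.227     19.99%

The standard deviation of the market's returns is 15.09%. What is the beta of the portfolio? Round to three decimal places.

1.224

β_Corwin = 0.525 × 50.58% / 15.09% = 1.7597
β_Sable = 0.850 × 52.47% / 15.09% = 2.9556
β_Maddox = 0.597 × 17.98% / 15.09% = 0.7113
β_Ulmer = 0.227 × 19.99% / 15.09% = 0.3007
β_P = Σ w_i β_i = 0.32×1.7597 + 0.13×2.9556 + 0.27×0.7113 + 0.28×0.3007 = 1.2236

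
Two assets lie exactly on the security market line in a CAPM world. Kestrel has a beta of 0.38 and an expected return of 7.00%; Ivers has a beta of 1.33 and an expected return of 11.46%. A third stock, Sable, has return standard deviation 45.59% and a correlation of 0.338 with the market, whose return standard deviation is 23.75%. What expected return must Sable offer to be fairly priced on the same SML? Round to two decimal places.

MRP = (11.46% − 7.00%) / (1.33 − 0.38) = 4.6947%
R_f = 7.00% − 0.38 × 4.6947% = 5.2160%
β_Sable = ρ·σ_i/σ_m = 0.338 × 45.59 / 23.75 = 0.6488
E(R_Sable) = R_f + β × MRP = 5.2160% + 0.6488 × 4.6947% = 8.26%

8.26%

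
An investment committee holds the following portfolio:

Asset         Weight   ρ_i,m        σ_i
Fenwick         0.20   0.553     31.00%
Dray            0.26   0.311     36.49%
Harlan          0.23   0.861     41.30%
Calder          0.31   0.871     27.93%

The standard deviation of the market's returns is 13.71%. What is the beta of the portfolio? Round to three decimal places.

1.612

β_Fenwick = 0.553 × 31.00% / 13.71% = 1.2504
β_Dray = 0.311 × 36.49% / 13.71% = 0.8277
β_Harlan = 0.861 × 41.30% / 13.71% = 2.5937
β_Calder = 0.871 × 27.93% / 13.71% = 1.7744
β_P = Σ w_i β_i = 0.20×1.2504 + 0.26×0.8277 + 0.23×2.5937 + 0.31×1.7744 = 1.6119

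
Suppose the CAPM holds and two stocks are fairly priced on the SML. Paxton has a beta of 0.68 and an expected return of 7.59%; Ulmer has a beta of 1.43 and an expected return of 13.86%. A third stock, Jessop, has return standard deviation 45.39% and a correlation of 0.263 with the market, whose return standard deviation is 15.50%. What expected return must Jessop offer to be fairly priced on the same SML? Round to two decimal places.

8.34%

MRP = (13.86% − 7.59%) / (1.43 − 0.68) = 8.3600%
R_f = 7.59% − 0.68 × 8.3600% = 1.9052%
β_Jessop = ρ·σ_i/σ_m = 0.263 × 45.39 / 15.50 = 0.7702
E(R_Jessop) = R_f + β × MRP = 1.9052% + 0.7702 × 8.3600% = 8.34%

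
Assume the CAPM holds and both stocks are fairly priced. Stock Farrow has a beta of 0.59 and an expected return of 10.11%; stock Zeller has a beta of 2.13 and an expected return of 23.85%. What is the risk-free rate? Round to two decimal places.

4.85%

Both satisfy E(R) = R_f + β·MRP, so the slope of the SML is
MRP = (23.85% − 10.11%) / (2.13 − 0.59) = 13.74% / 1.54 = 8.9221%
R_f = E(R_Farrow) − β_Farrow·MRP = 10.11% − 0.59 × 8.9221% = 4.8460%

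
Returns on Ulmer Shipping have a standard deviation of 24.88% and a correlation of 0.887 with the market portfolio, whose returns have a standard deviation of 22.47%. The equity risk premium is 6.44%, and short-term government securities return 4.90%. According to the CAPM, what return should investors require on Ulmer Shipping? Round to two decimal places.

11.22%

β = ρ × σ_i / σ_m = 0.887 × 24.88% / 22.47% = 0.9821
E(R) = 4.90% + 0.9821 × 6.44% = 11.22%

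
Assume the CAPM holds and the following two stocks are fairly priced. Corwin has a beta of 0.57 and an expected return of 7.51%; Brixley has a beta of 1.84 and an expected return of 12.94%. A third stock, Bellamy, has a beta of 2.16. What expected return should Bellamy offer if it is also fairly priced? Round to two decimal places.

MRP (SML slope) = (12.94% − 7.51%) / (1.84 − 0.57) = 5.43% / 1.27 = 4.2756%
R_f (intercept) = 7.51% − 0.57 × 4.2756% = 5.0729%
E(R_Bellamy) = R_f + β × MRP = 5.0729% + 2.16 × 4.2756% = 14.31%

14.31%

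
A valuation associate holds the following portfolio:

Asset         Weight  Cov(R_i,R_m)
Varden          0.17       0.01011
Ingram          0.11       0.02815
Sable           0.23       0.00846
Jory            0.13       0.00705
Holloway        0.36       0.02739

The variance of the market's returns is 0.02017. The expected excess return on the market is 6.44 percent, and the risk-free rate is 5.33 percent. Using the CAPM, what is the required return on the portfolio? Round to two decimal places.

10.93%

β_Varden = 0.01011 / 0.02017 = 0.5012
β_Ingram = 0.02815 / 0.02017 = 1.3956
β_Sable = 0.00846 / 0.02017 = 0.4194
β_Jory = 0.00705 / 0.02017 = 0.3495
β_Holloway = 0.02739 / 0.02017 = 1.3580
β_P = Σ w_i β_i = 0.17×0.5012 + 0.11×1.3956 + 0.23×0.4194 + 0.13×0.3495 + 0.36×1.3580 = 0.8695
E(R_P) = R_f + β_P × MRP = 5.33% + 0.8695 × 6.44% = 10.93%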